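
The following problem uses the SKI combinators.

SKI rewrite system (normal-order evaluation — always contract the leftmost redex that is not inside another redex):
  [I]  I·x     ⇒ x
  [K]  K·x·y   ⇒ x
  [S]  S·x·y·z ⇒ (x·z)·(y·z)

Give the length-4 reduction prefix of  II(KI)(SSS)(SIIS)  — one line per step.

Answer: after 4 steps: SIIS

Derivation:
  start: II(KI)(SSS)(SIIS)
  step 1: I(KI)(SSS)(SIIS)
  step 2: KI(SSS)(SIIS)
  step 3: I(SIIS)
  step 4: SIIS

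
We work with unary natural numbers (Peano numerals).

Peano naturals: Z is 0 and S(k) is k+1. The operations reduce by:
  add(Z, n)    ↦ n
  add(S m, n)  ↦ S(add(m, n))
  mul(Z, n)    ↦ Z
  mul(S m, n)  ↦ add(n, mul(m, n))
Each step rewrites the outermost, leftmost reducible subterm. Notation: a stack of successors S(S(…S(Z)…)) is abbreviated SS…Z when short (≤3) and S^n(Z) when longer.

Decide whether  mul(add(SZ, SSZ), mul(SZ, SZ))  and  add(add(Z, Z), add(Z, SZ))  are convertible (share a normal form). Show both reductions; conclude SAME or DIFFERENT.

Term A:
  start: mul(add(SZ, SSZ), mul(SZ, SZ))
  [1] mul(S(add(Z, SSZ)), mul(SZ, SZ))
  [2] add(mul(SZ, SZ), mul(add(Z, SSZ), mul(SZ, SZ)))
  [3] add(add(SZ, mul(Z, SZ)), mul(add(Z, SSZ), mul(SZ, SZ)))
  [4] add(S(add(Z, mul(Z, SZ))), mul(add(Z, SSZ), mul(SZ, SZ)))
  [5] S(add(add(Z, mul(Z, SZ)), mul(add(Z, SSZ), mul(SZ, SZ))))
  [6] S(add(mul(Z, SZ), mul(add(Z, SSZ), mul(SZ, SZ))))
  [7] S(add(Z, mul(add(Z, SSZ), mul(SZ, SZ))))
  [8] S(mul(add(Z, SSZ), mul(SZ, SZ)))
  [9] S(mul(SSZ, mul(SZ, SZ)))
  [10] S(add(mul(SZ, SZ), mul(SZ, mul(SZ, SZ))))
  [11] S(add(add(SZ, mul(Z, SZ)), mul(SZ, mul(SZ, SZ))))
  [12] S(add(S(add(Z, mul(Z, SZ))), mul(SZ, mul(SZ, SZ))))
  [13] S(S(add(add(Z, mul(Z, SZ)), mul(SZ, mul(SZ, SZ)))))
  [14] S(S(add(mul(Z, SZ), mul(SZ, mul(SZ, SZ)))))
  [15] S(S(add(Z, mul(SZ, mul(SZ, SZ)))))
  [16] S(S(mul(SZ, mul(SZ, SZ))))
  [17] S(S(add(mul(SZ, SZ), mul(Z, mul(SZ, SZ)))))
  [18] S(S(add(add(SZ, mul(Z, SZ)), mul(Z, mul(SZ, SZ)))))
  [19] S(S(add(S(add(Z, mul(Z, SZ))), mul(Z, mul(SZ, SZ)))))
  [20] S(S(S(add(add(Z, mul(Z, SZ)), mul(Z, mul(SZ, SZ))))))
  [21] S(S(S(add(mul(Z, SZ), mul(Z, mul(SZ, SZ))))))
  [22] S(S(S(add(Z, mul(Z, mul(SZ, SZ))))))
  [23] S(S(S(mul(Z, mul(SZ, SZ)))))
  [24] SSSZ

Term B:
  start: add(add(Z, Z), add(Z, SZ))
  [1] add(Z, add(Z, SZ))
  [2] add(Z, SZ)
  [3] SZ

Answer: DIFFERENT — A ⇓ SSSZ, B ⇓ SZ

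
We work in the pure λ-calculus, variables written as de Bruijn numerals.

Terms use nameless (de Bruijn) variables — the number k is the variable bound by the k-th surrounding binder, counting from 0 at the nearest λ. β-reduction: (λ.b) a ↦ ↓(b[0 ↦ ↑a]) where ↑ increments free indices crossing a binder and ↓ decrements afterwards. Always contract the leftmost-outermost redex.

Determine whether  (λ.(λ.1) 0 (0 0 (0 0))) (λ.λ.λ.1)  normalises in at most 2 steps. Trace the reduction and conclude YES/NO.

  start: (λ.(λ.1) 0 (0 0 (0 0))) (λ.λ.λ.1)
  [1] (λ.λ.λ.λ.1) (λ.λ.λ.1) ((λ.λ.λ.1) (λ.λ.λ.1) ((λ.λ.λ.1) (λ.λ.λ.1)))
  [2] (λ.λ.λ.1) ((λ.λ.λ.1) (λ.λ.λ.1) ((λ.λ.λ.1) (λ.λ.λ.1)))

Answer: NO — after 2 steps the term is (λ.λ.λ.1) ((λ.λ.λ.1) (λ.λ.λ.1) ((λ.λ.λ.1) (λ.λ.λ.1))), not yet normal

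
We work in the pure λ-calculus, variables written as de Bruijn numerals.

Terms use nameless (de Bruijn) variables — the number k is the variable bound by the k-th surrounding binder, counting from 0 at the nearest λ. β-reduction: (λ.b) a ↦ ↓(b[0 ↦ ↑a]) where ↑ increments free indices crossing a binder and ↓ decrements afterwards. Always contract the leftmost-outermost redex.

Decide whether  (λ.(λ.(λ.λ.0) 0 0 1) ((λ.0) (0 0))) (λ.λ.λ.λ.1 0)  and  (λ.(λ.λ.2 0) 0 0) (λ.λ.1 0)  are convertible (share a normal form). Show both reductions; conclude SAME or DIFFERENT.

Answer: SAME — A ⇓ λ.λ.1 0, B ⇓ λ.λ.1 0

Reduction:
Term A:
  start: (λ.(λ.(λ.λ.0) 0 0 1) ((λ.0) (0 0))) (λ.λ.λ.λ.1 0)
  →1  (λ.(λ.λ.0) 0 0 (λ.λ.λ.λ.1 0)) ((λ.0) ((λ.λ.λ.λ.1 0) (λ.λ.λ.λ.1 0)))
  →2  (λ.λ.0) ((λ.0) ((λ.λ.λ.λ.1 0) (λ.λ.λ.λ.1 0))) ((λ.0) ((λ.λ.λ.λ.1 0) (λ.λ.λ.λ.1 0))) (λ.λ.λ.λ.1 0)
  →3  (λ.0) ((λ.0) ((λ.λ.λ.λ.1 0) (λ.λ.λ.λ.1 0))) (λ.λ.λ.λ.1 0)
  →4  (λ.0) ((λ.λ.λ.λ.1 0) (λ.λ.λ.λ.1 0)) (λ.λ.λ.λ.1 0)
  →5  (λ.λ.λ.λ.1 0) (λ.λ.λ.λ.1 0) (λ.λ.λ.λ.1 0)
  →6  (λ.λ.λ.1 0) (λ.λ.λ.λ.1 0)
  →7  λ.λ.1 0

Term B:
  start: (λ.(λ.λ.2 0) 0 0) (λ.λ.1 0)
  →1  (λ.λ.(λ.λ.1 0) 0) (λ.λ.1 0) (λ.λ.1 0)
  →2  (λ.(λ.λ.1 0) 0) (λ.λ.1 0)
  →3  (λ.λ.1 0) (λ.λ.1 0)
  →4  λ.(λ.λ.1 0) 0
  →5  λ.λ.1 0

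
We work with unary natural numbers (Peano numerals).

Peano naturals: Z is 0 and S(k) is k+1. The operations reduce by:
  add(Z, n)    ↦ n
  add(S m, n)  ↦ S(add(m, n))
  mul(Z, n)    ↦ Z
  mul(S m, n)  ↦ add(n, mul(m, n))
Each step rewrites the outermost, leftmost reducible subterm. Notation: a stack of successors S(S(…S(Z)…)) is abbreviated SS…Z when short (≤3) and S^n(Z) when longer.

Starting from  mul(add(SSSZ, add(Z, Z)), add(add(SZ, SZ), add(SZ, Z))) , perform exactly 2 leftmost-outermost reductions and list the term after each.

  start: mul(add(SSSZ, add(Z, Z)), add(add(SZ, SZ), add(SZ, Z)))
  →1  mul(S(add(SSZ, add(Z, Z))), add(add(SZ, SZ), add(SZ, Z)))
  →2  add(add(add(SZ, SZ), add(SZ, Z)), mul(add(SSZ, add(Z, Z)), add(add(SZ, SZ), add(SZ, Z))))

Answer: after 2 steps: add(add(add(SZ, SZ), add(SZ, Z)), mul(add(SSZ, add(Z, Z)), add(add(SZ, SZ), add(SZ, Z))))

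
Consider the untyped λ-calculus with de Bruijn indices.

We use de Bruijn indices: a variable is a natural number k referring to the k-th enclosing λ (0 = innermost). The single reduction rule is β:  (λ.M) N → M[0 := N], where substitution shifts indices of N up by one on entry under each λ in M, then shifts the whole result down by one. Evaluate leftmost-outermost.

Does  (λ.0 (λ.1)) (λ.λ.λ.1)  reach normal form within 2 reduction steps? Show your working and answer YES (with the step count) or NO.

  start: (λ.0 (λ.1)) (λ.λ.λ.1)
  step 1: (λ.λ.λ.1) (λ.λ.λ.λ.1)
  step 2: λ.λ.1

Answer: YES — reaches normal form λ.λ.1 in 2 ≤ 2 steps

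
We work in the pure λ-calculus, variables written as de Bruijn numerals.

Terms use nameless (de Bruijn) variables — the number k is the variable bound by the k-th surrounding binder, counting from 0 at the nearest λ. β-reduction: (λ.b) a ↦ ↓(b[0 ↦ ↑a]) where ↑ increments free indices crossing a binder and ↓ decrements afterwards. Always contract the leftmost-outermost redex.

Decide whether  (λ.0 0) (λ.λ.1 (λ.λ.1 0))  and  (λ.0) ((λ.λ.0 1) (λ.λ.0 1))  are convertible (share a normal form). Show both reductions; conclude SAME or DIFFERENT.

Answer: DIFFERENT — A ⇓ λ.λ.λ.λ.1 0, B ⇓ λ.0 (λ.λ.0 1)

Working:
Term A:
  start: (λ.0 0) (λ.λ.1 (λ.λ.1 0))
  →1  (λ.λ.1 (λ.λ.1 0)) (λ.λ.1 (λ.λ.1 0))
  →2  λ.(λ.λ.1 (λ.λ.1 0)) (λ.λ.1 0)
  →3  λ.λ.(λ.λ.1 0) (λ.λ.1 0)
  →4  λ.λ.λ.(λ.λ.1 0) 0
  →5  λ.λ.λ.λ.1 0

Term B:
  start: (λ.0) ((λ.λ.0 1) (λ.λ.0 1))
  →1  (λ.λ.0 1) (λ.λ.0 1)
  →2  λ.0 (λ.λ.0 1)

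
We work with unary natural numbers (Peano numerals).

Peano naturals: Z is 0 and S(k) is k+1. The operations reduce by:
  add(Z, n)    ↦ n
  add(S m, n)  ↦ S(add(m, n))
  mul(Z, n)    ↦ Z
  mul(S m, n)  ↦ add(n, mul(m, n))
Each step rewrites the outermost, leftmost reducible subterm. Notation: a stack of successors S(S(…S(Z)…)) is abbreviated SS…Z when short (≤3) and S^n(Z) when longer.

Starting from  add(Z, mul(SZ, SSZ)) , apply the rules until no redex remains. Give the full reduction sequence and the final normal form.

  start: add(Z, mul(SZ, SSZ))
  [1] mul(SZ, SSZ)
  [2] add(SSZ, mul(Z, SSZ))
  [3] S(add(SZ, mul(Z, SSZ)))
  [4] S(S(add(Z, mul(Z, SSZ))))
  [5] S(S(mul(Z, SSZ)))
  [6] SSZ

Answer: normal form = SSZ  (in 6 steps)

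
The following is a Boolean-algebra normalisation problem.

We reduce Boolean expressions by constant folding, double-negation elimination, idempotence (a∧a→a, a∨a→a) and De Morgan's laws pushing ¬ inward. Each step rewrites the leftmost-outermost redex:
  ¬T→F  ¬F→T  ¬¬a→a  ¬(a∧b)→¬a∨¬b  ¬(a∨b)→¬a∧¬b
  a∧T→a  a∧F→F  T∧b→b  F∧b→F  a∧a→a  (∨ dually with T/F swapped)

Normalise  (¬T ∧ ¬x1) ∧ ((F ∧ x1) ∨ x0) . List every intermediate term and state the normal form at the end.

  start: (¬T ∧ ¬x1) ∧ ((F ∧ x1) ∨ x0)
  [1] (F ∧ ¬x1) ∧ ((F ∧ x1) ∨ x0)
  [2] F ∧ ((F ∧ x1) ∨ x0)
  [3] F

Answer: normal form = F  (in 3 steps)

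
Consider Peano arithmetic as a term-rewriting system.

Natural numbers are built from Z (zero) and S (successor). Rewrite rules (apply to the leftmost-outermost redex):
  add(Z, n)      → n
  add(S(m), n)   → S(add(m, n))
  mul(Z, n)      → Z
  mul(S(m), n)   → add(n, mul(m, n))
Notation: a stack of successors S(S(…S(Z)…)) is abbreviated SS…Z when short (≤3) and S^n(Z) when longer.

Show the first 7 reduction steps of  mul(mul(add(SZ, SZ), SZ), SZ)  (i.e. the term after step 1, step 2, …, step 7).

Answer: after 7 steps: S(mul(mul(add(Z, SZ), SZ), SZ))

Derivation:
  start: mul(mul(add(SZ, SZ), SZ), SZ)
  step 1: mul(mul(S(add(Z, SZ)), SZ), SZ)
  step 2: mul(add(SZ, mul(add(Z, SZ), SZ)), SZ)
  step 3: mul(S(add(Z, mul(add(Z, SZ), SZ))), SZ)
  step 4: add(SZ, mul(add(Z, mul(add(Z, SZ), SZ)), SZ))
  step 5: S(add(Z, mul(add(Z, mul(add(Z, SZ), SZ)), SZ)))
  step 6: S(mul(add(Z, mul(add(Z, SZ), SZ)), SZ))
  step 7: S(mul(mul(add(Z, SZ), SZ), SZ))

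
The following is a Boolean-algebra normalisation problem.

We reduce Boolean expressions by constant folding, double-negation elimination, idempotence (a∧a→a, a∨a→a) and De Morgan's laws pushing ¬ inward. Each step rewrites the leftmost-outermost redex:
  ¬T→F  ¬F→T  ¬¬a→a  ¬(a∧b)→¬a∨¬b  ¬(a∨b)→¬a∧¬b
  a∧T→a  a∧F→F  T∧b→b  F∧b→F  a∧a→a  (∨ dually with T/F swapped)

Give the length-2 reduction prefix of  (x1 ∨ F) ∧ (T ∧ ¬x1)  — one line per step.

Answer: after 2 steps: x1 ∧ ¬x1

Derivation:
  start: (x1 ∨ F) ∧ (T ∧ ¬x1)
  step 1: x1 ∧ (T ∧ ¬x1)
  step 2: x1 ∧ ¬x1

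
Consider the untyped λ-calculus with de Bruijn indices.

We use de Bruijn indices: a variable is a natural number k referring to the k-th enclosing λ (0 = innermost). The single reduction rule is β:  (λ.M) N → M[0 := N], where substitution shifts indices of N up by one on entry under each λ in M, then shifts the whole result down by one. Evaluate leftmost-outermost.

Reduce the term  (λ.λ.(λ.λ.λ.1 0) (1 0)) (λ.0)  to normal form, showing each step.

  start: (λ.λ.(λ.λ.λ.1 0) (1 0)) (λ.0)
  [1] λ.(λ.λ.λ.1 0) ((λ.0) 0)
  [2] λ.λ.λ.1 0

Answer: normal form = λ.λ.λ.1 0  (in 2 steps)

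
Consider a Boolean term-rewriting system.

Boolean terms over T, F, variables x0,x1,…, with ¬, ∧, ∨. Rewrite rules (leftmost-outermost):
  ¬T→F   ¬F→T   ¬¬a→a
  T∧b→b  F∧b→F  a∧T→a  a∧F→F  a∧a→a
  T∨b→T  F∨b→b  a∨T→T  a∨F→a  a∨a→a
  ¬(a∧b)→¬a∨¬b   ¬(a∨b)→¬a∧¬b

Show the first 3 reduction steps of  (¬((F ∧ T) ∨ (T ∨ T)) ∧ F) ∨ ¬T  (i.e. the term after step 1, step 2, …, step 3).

Answer: after 3 steps: F

Derivation:
  start: (¬((F ∧ T) ∨ (T ∨ T)) ∧ F) ∨ ¬T
  step 1: F ∨ ¬T
  step 2: ¬T
  step 3: F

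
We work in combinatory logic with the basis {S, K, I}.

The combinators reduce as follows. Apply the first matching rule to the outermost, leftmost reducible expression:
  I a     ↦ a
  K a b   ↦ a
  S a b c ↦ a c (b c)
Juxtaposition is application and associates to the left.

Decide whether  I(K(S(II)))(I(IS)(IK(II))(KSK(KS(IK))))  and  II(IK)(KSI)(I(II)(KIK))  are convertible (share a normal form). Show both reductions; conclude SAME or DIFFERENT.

Answer: DIFFERENT — A ⇓ SI, B ⇓ S

Working:
Term A:
  start: I(K(S(II)))(I(IS)(IK(II))(KSK(KS(IK))))
  →1  K(S(II))(I(IS)(IK(II))(KSK(KS(IK))))
  →2  S(II)
  →3  SI

Term B:
  start: II(IK)(KSI)(I(II)(KIK))
  →1  I(IK)(KSI)(I(II)(KIK))
  →2  IK(KSI)(I(II)(KIK))
  →3  K(KSI)(I(II)(KIK))
  →4  KSI
  →5  S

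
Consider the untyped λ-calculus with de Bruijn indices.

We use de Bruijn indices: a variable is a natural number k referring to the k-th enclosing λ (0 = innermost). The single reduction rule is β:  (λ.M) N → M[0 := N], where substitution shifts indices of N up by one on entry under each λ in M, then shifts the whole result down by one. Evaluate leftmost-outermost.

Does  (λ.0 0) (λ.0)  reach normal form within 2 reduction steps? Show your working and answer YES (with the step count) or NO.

  start: (λ.0 0) (λ.0)
  step 1: (λ.0) (λ.0)
  step 2: λ.0

Answer: YES — reaches normal form λ.0 in 2 ≤ 2 steps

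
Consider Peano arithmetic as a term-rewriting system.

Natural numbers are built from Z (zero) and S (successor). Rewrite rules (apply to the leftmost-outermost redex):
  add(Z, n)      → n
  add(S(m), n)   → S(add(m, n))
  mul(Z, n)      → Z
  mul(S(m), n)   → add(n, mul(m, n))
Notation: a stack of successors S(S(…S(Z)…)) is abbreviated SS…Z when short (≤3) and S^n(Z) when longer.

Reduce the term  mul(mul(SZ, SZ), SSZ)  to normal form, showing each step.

  start: mul(mul(SZ, SZ), SSZ)
  step 1: mul(add(SZ, mul(Z, SZ)), SSZ)
  step 2: mul(S(add(Z, mul(Z, SZ))), SSZ)
  step 3: add(SSZ, mul(add(Z, mul(Z, SZ)), SSZ))
  step 4: S(add(SZ, mul(add(Z, mul(Z, SZ)), SSZ)))
  step 5: S(S(add(Z, mul(add(Z, mul(Z, SZ)), SSZ))))
  step 6: S(S(mul(add(Z, mul(Z, SZ)), SSZ)))
  step 7: S(S(mul(mul(Z, SZ), SSZ)))
  step 8: S(S(mul(Z, SSZ)))
  step 9: SSZ

Answer: normal form = SSZ  (in 9 steps)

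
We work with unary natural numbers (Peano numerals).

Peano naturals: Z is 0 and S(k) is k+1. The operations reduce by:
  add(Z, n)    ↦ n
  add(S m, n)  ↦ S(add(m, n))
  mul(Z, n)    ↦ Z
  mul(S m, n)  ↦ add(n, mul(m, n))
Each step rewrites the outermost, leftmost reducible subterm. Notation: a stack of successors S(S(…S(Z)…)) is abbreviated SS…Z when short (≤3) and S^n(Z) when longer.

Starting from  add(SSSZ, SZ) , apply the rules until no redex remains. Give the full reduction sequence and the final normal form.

Answer: normal form = S^4(Z)  (in 4 steps)

Working:
  start: add(SSSZ, SZ)
  [1] S(add(SSZ, SZ))
  [2] S(S(add(SZ, SZ)))
  [3] S(S(S(add(Z, SZ))))
  [4] S^4(Z)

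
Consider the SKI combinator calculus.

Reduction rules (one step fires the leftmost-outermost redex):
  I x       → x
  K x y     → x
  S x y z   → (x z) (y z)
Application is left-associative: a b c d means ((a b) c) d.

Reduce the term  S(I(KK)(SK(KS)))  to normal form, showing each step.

Answer: normal form = SK  (in 2 steps)

Working:
  start: S(I(KK)(SK(KS)))
  [1] S(KK(SK(KS)))
  [2] SK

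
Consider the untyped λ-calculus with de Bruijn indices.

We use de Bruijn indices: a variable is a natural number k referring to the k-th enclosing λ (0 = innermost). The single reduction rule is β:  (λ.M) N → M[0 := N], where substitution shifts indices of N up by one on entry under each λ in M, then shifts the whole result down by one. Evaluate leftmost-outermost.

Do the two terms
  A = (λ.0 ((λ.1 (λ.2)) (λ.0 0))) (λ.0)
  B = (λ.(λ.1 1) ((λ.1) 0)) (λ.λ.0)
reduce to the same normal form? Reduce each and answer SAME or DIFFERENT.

Answer: DIFFERENT — A ⇓ λ.λ.0, B ⇓ λ.0

Reduction:
Term A:
  start: (λ.0 ((λ.1 (λ.2)) (λ.0 0))) (λ.0)
  step 1: (λ.0) ((λ.(λ.0) (λ.λ.0)) (λ.0 0))
  step 2: (λ.(λ.0) (λ.λ.0)) (λ.0 0)
  step 3: (λ.0) (λ.λ.0)
  step 4: λ.λ.0

Term B:
  start: (λ.(λ.1 1) ((λ.1) 0)) (λ.λ.0)
  step 1: (λ.(λ.λ.0) (λ.λ.0)) ((λ.λ.λ.0) (λ.λ.0))
  step 2: (λ.λ.0) (λ.λ.0)
  step 3: λ.0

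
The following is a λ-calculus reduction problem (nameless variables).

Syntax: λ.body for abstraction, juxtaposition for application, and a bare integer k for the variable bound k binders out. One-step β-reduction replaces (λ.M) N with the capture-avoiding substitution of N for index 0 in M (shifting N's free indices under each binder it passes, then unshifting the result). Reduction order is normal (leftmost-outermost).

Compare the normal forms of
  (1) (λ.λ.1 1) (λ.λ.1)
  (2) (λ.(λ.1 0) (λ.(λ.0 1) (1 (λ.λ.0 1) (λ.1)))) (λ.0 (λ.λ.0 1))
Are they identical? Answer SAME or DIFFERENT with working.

Answer: DIFFERENT — A ⇓ λ.λ.λ.λ.1, B ⇓ λ.0 (λ.λ.0 1)

Reduction:
Term A:
  start: (λ.λ.1 1) (λ.λ.1)
  →1  λ.(λ.λ.1) (λ.λ.1)
  →2  λ.λ.λ.λ.1

Term B:
  start: (λ.(λ.1 0) (λ.(λ.0 1) (1 (λ.λ.0 1) (λ.1)))) (λ.0 (λ.λ.0 1))
  →1  (λ.(λ.0 (λ.λ.0 1)) 0) (λ.(λ.0 1) ((λ.0 (λ.λ.0 1)) (λ.λ.0 1) (λ.1)))
  →2  (λ.0 (λ.λ.0 1)) (λ.(λ.0 1) ((λ.0 (λ.λ.0 1)) (λ.λ.0 1) (λ.1)))
  →3  (λ.(λ.0 1) ((λ.0 (λ.λ.0 1)) (λ.λ.0 1) (λ.1))) (λ.λ.0 1)
  →4  (λ.0 (λ.λ.0 1)) ((λ.0 (λ.λ.0 1)) (λ.λ.0 1) (λ.λ.λ.0 1))
  →5  (λ.0 (λ.λ.0 1)) (λ.λ.0 1) (λ.λ.λ.0 1) (λ.λ.0 1)
  →6  (λ.λ.0 1) (λ.λ.0 1) (λ.λ.λ.0 1) (λ.λ.0 1)
  →7  (λ.0 (λ.λ.0 1)) (λ.λ.λ.0 1) (λ.λ.0 1)
  →8  (λ.λ.λ.0 1) (λ.λ.0 1) (λ.λ.0 1)
  →9  (λ.λ.0 1) (λ.λ.0 1)
  →10  λ.0 (λ.λ.0 1)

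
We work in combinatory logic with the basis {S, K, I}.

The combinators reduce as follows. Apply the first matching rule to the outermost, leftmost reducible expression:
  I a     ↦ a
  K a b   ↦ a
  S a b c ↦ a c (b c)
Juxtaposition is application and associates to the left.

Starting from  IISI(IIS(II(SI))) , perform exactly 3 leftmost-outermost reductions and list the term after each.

  start: IISI(IIS(II(SI)))
  step 1: ISI(IIS(II(SI)))
  step 2: SI(IIS(II(SI)))
  step 3: SI(IS(II(SI)))

Answer: after 3 steps: SI(IS(II(SI)))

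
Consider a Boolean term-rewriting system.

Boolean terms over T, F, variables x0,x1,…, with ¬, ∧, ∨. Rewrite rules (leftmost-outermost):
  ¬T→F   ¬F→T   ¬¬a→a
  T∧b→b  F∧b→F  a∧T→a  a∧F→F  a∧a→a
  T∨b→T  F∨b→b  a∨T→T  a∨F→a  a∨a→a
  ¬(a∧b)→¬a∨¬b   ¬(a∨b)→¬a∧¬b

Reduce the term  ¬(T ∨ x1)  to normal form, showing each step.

  start: ¬(T ∨ x1)
  [1] ¬T ∧ ¬x1
  [2] F ∧ ¬x1
  [3] F

Answer: normal form = F  (in 3 steps)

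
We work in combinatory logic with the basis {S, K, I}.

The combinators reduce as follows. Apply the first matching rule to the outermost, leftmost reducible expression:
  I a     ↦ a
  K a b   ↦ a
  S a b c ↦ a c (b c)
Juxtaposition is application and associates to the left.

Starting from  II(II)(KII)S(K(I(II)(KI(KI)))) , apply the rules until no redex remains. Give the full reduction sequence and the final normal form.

  start: II(II)(KII)S(K(I(II)(KI(KI))))
  [1] I(II)(KII)S(K(I(II)(KI(KI))))
  [2] II(KII)S(K(I(II)(KI(KI))))
  [3] I(KII)S(K(I(II)(KI(KI))))
  [4] KIIS(K(I(II)(KI(KI))))
  [5] IS(K(I(II)(KI(KI))))
  [6] S(K(I(II)(KI(KI))))
  [7] S(K(II(KI(KI))))
  [8] S(K(I(KI(KI))))
  [9] S(K(KI(KI)))
  [10] S(KI)

Answer: normal form = S(KI)  (in 10 steps)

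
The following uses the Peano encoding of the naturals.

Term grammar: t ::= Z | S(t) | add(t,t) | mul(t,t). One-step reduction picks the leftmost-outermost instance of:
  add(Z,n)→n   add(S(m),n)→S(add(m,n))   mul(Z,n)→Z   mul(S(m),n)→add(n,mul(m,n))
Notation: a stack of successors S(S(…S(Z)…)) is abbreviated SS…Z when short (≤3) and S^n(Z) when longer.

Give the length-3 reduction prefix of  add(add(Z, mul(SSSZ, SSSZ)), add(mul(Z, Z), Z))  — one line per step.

  start: add(add(Z, mul(SSSZ, SSSZ)), add(mul(Z, Z), Z))
  →1  add(mul(SSSZ, SSSZ), add(mul(Z, Z), Z))
  →2  add(add(SSSZ, mul(SSZ, SSSZ)), add(mul(Z, Z), Z))
  →3  add(S(add(SSZ, mul(SSZ, SSSZ))), add(mul(Z, Z), Z))

Answer: after 3 steps: add(S(add(SSZ, mul(SSZ, SSSZ))), add(mul(Z, Z), Z))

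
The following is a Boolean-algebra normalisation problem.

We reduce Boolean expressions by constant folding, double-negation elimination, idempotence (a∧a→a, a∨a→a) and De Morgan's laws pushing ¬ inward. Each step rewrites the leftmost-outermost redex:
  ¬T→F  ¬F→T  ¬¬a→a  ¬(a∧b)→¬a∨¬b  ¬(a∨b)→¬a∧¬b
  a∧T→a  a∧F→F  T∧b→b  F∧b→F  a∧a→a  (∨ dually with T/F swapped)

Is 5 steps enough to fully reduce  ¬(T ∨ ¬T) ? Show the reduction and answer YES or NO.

Answer: YES — reaches normal form F in 3 ≤ 5 steps

Reduction:
  start: ¬(T ∨ ¬T)
  step 1: ¬T ∧ ¬¬T
  step 2: F ∧ ¬¬T
  step 3: F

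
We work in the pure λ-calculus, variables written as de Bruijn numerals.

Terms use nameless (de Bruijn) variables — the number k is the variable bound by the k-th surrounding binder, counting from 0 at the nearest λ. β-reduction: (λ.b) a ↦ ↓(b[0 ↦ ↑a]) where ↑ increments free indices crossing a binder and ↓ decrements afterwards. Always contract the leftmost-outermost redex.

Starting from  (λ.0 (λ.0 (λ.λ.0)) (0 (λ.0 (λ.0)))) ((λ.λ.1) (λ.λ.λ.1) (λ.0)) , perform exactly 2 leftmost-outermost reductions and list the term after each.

  start: (λ.0 (λ.0 (λ.λ.0)) (0 (λ.0 (λ.0)))) ((λ.λ.1) (λ.λ.λ.1) (λ.0))
  [1] (λ.λ.1) (λ.λ.λ.1) (λ.0) (λ.0 (λ.λ.0)) ((λ.λ.1) (λ.λ.λ.1) (λ.0) (λ.0 (λ.0)))
  [2] (λ.λ.λ.λ.1) (λ.0) (λ.0 (λ.λ.0)) ((λ.λ.1) (λ.λ.λ.1) (λ.0) (λ.0 (λ.0)))

Answer: after 2 steps: (λ.λ.λ.λ.1) (λ.0) (λ.0 (λ.λ.0)) ((λ.λ.1) (λ.λ.λ.1) (λ.0) (λ.0 (λ.0)))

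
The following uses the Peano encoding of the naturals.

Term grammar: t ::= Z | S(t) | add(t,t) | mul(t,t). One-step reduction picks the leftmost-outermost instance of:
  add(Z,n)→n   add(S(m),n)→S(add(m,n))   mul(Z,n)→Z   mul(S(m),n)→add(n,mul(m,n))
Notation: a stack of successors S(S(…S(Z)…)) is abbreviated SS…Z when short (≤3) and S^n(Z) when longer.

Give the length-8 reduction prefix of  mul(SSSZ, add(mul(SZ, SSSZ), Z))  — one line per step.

  start: mul(SSSZ, add(mul(SZ, SSSZ), Z))
  step 1: add(add(mul(SZ, SSSZ), Z), mul(SSZ, add(mul(SZ, SSSZ), Z)))
  step 2: add(add(add(SSSZ, mul(Z, SSSZ)), Z), mul(SSZ, add(mul(SZ, SSSZ), Z)))
  step 3: add(add(S(add(SSZ, mul(Z, SSSZ))), Z), mul(SSZ, add(mul(SZ, SSSZ), Z)))
  step 4: add(S(add(add(SSZ, mul(Z, SSSZ)), Z)), mul(SSZ, add(mul(SZ, SSSZ), Z)))
  step 5: S(add(add(add(SSZ, mul(Z, SSSZ)), Z), mul(SSZ, add(mul(SZ, SSSZ), Z))))
  step 6: S(add(add(S(add(SZ, mul(Z, SSSZ))), Z), mul(SSZ, add(mul(SZ, SSSZ), Z))))
  step 7: S(add(S(add(add(SZ, mul(Z, SSSZ)), Z)), mul(SSZ, add(mul(SZ, SSSZ), Z))))
  step 8: S(S(add(add(add(SZ, mul(Z, SSSZ)), Z), mul(SSZ, add(mul(SZ, SSSZ), Z)))))

Answer: after 8 steps: S(S(add(add(add(SZ, mul(Z, SSSZ)), Z), mul(SSZ, add(mul(SZ, SSSZ), Z)))))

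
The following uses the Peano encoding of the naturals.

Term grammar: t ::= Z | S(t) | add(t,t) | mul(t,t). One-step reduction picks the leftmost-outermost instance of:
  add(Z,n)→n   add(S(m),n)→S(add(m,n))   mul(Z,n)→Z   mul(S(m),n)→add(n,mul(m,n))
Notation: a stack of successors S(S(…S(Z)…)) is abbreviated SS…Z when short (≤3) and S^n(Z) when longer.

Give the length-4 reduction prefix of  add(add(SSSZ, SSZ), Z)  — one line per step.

Answer: after 4 steps: S(S(add(add(SZ, SSZ), Z)))

Derivation:
  start: add(add(SSSZ, SSZ), Z)
  [1] add(S(add(SSZ, SSZ)), Z)
  [2] S(add(add(SSZ, SSZ), Z))
  [3] S(add(S(add(SZ, SSZ)), Z))
  [4] S(S(add(add(SZ, SSZ), Z)))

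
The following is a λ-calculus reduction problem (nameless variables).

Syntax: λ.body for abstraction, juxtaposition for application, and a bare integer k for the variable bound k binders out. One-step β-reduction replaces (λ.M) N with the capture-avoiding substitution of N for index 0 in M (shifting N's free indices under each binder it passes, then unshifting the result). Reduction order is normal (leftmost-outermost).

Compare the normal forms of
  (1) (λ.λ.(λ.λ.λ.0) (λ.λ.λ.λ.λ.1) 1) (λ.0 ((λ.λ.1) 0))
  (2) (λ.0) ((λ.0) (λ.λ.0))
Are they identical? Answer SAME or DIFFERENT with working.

Answer: SAME — A ⇓ λ.λ.0, B ⇓ λ.λ.0

Reduction:
Term A:
  start: (λ.λ.(λ.λ.λ.0) (λ.λ.λ.λ.λ.1) 1) (λ.0 ((λ.λ.1) 0))
  step 1: λ.(λ.λ.λ.0) (λ.λ.λ.λ.λ.1) (λ.0 ((λ.λ.1) 0))
  step 2: λ.(λ.λ.0) (λ.0 ((λ.λ.1) 0))
  step 3: λ.λ.0

Term B:
  start: (λ.0) ((λ.0) (λ.λ.0))
  step 1: (λ.0) (λ.λ.0)
  step 2: λ.λ.0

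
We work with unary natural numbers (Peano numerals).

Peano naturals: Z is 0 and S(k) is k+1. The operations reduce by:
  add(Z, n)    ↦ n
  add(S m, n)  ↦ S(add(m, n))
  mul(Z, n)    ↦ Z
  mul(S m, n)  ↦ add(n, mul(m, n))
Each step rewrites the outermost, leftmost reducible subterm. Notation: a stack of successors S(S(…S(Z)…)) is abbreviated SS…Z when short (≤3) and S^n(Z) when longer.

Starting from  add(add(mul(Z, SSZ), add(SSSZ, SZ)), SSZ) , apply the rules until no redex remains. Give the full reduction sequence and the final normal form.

Answer: normal form = S^6(Z)  (in 11 steps)

Working:
  start: add(add(mul(Z, SSZ), add(SSSZ, SZ)), SSZ)
  →1  add(add(Z, add(SSSZ, SZ)), SSZ)
  →2  add(add(SSSZ, SZ), SSZ)
  →3  add(S(add(SSZ, SZ)), SSZ)
  →4  S(add(add(SSZ, SZ), SSZ))
  →5  S(add(S(add(SZ, SZ)), SSZ))
  →6  S(S(add(add(SZ, SZ), SSZ)))
  →7  S(S(add(S(add(Z, SZ)), SSZ)))
  →8  S(S(S(add(add(Z, SZ), SSZ))))
  →9  S(S(S(add(SZ, SSZ))))
  →10  S(S(S(S(add(Z, SSZ)))))
  →11  S^6(Z)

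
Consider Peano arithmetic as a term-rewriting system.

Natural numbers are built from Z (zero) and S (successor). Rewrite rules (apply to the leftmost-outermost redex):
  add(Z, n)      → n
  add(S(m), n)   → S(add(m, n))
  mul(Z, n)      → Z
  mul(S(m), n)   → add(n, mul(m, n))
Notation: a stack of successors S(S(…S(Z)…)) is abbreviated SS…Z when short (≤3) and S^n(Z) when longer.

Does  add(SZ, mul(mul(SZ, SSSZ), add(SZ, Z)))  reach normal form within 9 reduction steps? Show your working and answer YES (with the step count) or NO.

Answer: NO — after 9 steps the term is S(S(mul(add(SSZ, mul(Z, SSSZ)), add(SZ, Z)))), not yet normal

Reduction:
  start: add(SZ, mul(mul(SZ, SSSZ), add(SZ, Z)))
  [1] S(add(Z, mul(mul(SZ, SSSZ), add(SZ, Z))))
  [2] S(mul(mul(SZ, SSSZ), add(SZ, Z)))
  [3] S(mul(add(SSSZ, mul(Z, SSSZ)), add(SZ, Z)))
  [4] S(mul(S(add(SSZ, mul(Z, SSSZ))), add(SZ, Z)))
  [5] S(add(add(SZ, Z), mul(add(SSZ, mul(Z, SSSZ)), add(SZ, Z))))
  [6] S(add(S(add(Z, Z)), mul(add(SSZ, mul(Z, SSSZ)), add(SZ, Z))))
  [7] S(S(add(add(Z, Z), mul(add(SSZ, mul(Z, SSSZ)), add(SZ, Z)))))
  [8] S(S(add(Z, mul(add(SSZ, mul(Z, SSSZ)), add(SZ, Z)))))
  [9] S(S(mul(add(SSZ, mul(Z, SSSZ)), add(SZ, Z))))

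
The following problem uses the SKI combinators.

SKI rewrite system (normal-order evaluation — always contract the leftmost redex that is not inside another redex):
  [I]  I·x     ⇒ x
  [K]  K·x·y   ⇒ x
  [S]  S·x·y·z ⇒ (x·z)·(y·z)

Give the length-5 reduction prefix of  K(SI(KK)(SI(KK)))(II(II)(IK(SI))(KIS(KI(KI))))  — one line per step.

  start: K(SI(KK)(SI(KK)))(II(II)(IK(SI))(KIS(KI(KI))))
  →1  SI(KK)(SI(KK))
  →2  I(SI(KK))(KK(SI(KK)))
  →3  SI(KK)(KK(SI(KK)))
  →4  I(KK(SI(KK)))(KK(KK(SI(KK))))
  →5  KK(SI(KK))(KK(KK(SI(KK))))

Answer: after 5 steps: KK(SI(KK))(KK(KK(SI(KK))))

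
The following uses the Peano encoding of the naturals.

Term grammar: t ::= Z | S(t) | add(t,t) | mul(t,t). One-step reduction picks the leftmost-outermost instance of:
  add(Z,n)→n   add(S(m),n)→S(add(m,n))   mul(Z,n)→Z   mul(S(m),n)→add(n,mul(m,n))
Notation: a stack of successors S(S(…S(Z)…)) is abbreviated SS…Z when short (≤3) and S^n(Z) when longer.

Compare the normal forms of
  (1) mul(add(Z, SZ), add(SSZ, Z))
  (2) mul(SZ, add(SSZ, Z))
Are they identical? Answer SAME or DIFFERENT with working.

Answer: SAME — A ⇓ SSZ, B ⇓ SSZ

Reduction:
Term A:
  start: mul(add(Z, SZ), add(SSZ, Z))
  →1  mul(SZ, add(SSZ, Z))
  →2  add(add(SSZ, Z), mul(Z, add(SSZ, Z)))
  →3  add(S(add(SZ, Z)), mul(Z, add(SSZ, Z)))
  →4  S(add(add(SZ, Z), mul(Z, add(SSZ, Z))))
  →5  S(add(S(add(Z, Z)), mul(Z, add(SSZ, Z))))
  →6  S(S(add(add(Z, Z), mul(Z, add(SSZ, Z)))))
  →7  S(S(add(Z, mul(Z, add(SSZ, Z)))))
  →8  S(S(mul(Z, add(SSZ, Z))))
  →9  SSZ

Term B:
  start: mul(SZ, add(SSZ, Z))
  →1  add(add(SSZ, Z), mul(Z, add(SSZ, Z)))
  →2  add(S(add(SZ, Z)), mul(Z, add(SSZ, Z)))
  →3  S(add(add(SZ, Z), mul(Z, add(SSZ, Z))))
  →4  S(add(S(add(Z, Z)), mul(Z, add(SSZ, Z))))
  →5  S(S(add(add(Z, Z), mul(Z, add(SSZ, Z)))))
  →6  S(S(add(Z, mul(Z, add(SSZ, Z)))))
  →7  S(S(mul(Z, add(SSZ, Z))))
  →8  SSZ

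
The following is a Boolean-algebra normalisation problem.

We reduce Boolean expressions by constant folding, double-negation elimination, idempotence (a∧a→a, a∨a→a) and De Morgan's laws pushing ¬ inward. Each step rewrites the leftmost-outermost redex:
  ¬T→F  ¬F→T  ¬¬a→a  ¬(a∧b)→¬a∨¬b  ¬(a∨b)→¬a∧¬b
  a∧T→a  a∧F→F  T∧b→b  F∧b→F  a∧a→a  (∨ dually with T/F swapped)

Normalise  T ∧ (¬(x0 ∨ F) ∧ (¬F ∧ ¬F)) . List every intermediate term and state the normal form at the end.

  start: T ∧ (¬(x0 ∨ F) ∧ (¬F ∧ ¬F))
  step 1: ¬(x0 ∨ F) ∧ (¬F ∧ ¬F)
  step 2: (¬x0 ∧ ¬F) ∧ (¬F ∧ ¬F)
  step 3: (¬x0 ∧ T) ∧ (¬F ∧ ¬F)
  step 4: ¬x0 ∧ (¬F ∧ ¬F)
  step 5: ¬x0 ∧ ¬F
  step 6: ¬x0 ∧ T
  step 7: ¬x0

Answer: normal form = ¬x0  (in 7 steps)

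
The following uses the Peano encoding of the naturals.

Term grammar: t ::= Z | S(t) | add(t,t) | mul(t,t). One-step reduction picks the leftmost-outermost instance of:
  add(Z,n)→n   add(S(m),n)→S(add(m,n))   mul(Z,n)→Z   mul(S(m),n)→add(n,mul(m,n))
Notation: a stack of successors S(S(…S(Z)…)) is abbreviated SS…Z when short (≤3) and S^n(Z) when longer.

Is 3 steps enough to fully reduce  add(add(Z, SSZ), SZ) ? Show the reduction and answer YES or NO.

  start: add(add(Z, SSZ), SZ)
  step 1: add(SSZ, SZ)
  step 2: S(add(SZ, SZ))
  step 3: S(S(add(Z, SZ)))

Answer: NO — after 3 steps the term is S(S(add(Z, SZ))), not yet normal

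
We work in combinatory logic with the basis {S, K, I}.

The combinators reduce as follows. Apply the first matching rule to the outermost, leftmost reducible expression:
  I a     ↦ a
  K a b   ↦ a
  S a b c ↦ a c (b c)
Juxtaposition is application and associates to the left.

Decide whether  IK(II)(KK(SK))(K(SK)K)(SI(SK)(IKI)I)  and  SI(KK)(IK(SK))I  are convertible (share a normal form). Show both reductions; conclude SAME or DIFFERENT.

Term A:
  start: IK(II)(KK(SK))(K(SK)K)(SI(SK)(IKI)I)
  step 1: K(II)(KK(SK))(K(SK)K)(SI(SK)(IKI)I)
  step 2: II(K(SK)K)(SI(SK)(IKI)I)
  step 3: I(K(SK)K)(SI(SK)(IKI)I)
  step 4: K(SK)K(SI(SK)(IKI)I)
  step 5: SK(SI(SK)(IKI)I)
  step 6: SK(I(IKI)(SK(IKI))I)
  step 7: SK(IKI(SK(IKI))I)
  step 8: SK(KI(SK(IKI))I)
  step 9: SK(II)
  step 10: SKI

Term B:
  start: SI(KK)(IK(SK))I
  step 1: I(IK(SK))(KK(IK(SK)))I
  step 2: IK(SK)(KK(IK(SK)))I
  step 3: K(SK)(KK(IK(SK)))I
  step 4: SKI

Answer: SAME — A ⇓ SKI, B ⇓ SKI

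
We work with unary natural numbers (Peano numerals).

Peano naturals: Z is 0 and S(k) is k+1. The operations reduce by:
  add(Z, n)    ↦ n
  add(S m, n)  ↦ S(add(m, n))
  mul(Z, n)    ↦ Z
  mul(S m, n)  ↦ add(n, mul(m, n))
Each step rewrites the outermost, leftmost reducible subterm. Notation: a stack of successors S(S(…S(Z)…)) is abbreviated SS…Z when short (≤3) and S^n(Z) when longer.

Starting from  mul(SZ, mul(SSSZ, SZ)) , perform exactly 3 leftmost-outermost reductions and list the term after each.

  start: mul(SZ, mul(SSSZ, SZ))
  step 1: add(mul(SSSZ, SZ), mul(Z, mul(SSSZ, SZ)))
  step 2: add(add(SZ, mul(SSZ, SZ)), mul(Z, mul(SSSZ, SZ)))
  step 3: add(S(add(Z, mul(SSZ, SZ))), mul(Z, mul(SSSZ, SZ)))

Answer: after 3 steps: add(S(add(Z, mul(SSZ, SZ))), mul(Z, mul(SSSZ, SZ)))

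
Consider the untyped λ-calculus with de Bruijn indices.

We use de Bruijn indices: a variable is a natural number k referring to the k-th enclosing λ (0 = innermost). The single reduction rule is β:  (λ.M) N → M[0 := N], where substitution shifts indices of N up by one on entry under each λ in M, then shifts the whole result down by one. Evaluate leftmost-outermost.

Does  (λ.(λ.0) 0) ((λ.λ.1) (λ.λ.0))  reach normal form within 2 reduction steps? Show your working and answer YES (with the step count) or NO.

Answer: NO — after 2 steps the term is (λ.λ.1) (λ.λ.0), not yet normal

Working:
  start: (λ.(λ.0) 0) ((λ.λ.1) (λ.λ.0))
  step 1: (λ.0) ((λ.λ.1) (λ.λ.0))
  step 2: (λ.λ.1) (λ.λ.0)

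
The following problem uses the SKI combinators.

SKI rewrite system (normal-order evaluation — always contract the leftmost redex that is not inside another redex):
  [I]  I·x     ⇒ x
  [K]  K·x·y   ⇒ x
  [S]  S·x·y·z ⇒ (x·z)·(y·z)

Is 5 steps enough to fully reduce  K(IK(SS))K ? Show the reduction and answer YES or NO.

  start: K(IK(SS))K
  [1] IK(SS)
  [2] K(SS)

Answer: YES — reaches normal form K(SS) in 2 ≤ 5 steps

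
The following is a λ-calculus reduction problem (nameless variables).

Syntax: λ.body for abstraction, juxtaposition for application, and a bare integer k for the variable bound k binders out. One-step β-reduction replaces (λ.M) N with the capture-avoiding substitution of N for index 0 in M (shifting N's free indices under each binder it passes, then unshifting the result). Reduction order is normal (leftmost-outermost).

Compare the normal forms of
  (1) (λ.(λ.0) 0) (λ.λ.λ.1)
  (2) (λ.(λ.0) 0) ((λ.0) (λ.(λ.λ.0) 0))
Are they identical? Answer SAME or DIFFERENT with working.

Term A:
  start: (λ.(λ.0) 0) (λ.λ.λ.1)
  step 1: (λ.0) (λ.λ.λ.1)
  step 2: λ.λ.λ.1

Term B:
  start: (λ.(λ.0) 0) ((λ.0) (λ.(λ.λ.0) 0))
  step 1: (λ.0) ((λ.0) (λ.(λ.λ.0) 0))
  step 2: (λ.0) (λ.(λ.λ.0) 0)
  step 3: λ.(λ.λ.0) 0
  step 4: λ.λ.0

Answer: DIFFERENT — A ⇓ λ.λ.λ.1, B ⇓ λ.λ.0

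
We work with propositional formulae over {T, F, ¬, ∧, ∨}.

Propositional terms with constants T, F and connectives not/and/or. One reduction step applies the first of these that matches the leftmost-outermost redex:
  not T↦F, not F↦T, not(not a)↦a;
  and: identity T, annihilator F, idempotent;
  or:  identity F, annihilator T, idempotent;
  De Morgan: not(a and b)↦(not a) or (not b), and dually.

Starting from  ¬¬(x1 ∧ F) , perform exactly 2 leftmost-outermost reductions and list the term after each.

Answer: after 2 steps: F

Working:
  start: ¬¬(x1 ∧ F)
  →1  x1 ∧ F
  →2  F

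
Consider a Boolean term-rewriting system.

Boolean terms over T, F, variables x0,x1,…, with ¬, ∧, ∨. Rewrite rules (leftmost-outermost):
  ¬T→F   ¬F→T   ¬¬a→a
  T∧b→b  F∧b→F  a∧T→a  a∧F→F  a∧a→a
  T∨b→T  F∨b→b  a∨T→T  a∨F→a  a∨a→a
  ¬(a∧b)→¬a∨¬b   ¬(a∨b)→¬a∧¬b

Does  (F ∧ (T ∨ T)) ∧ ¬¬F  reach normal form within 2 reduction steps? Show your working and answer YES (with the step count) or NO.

Answer: YES — reaches normal form F in 2 ≤ 2 steps

Reduction:
  start: (F ∧ (T ∨ T)) ∧ ¬¬F
  step 1: F ∧ ¬¬F
  step 2: F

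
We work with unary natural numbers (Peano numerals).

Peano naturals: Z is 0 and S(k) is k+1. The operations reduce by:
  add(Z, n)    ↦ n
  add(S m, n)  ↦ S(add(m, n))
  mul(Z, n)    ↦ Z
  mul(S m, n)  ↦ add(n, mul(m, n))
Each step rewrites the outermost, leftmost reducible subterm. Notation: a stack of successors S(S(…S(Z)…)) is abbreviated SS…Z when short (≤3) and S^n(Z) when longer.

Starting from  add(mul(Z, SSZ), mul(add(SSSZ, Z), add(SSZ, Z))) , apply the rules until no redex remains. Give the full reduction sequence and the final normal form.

  start: add(mul(Z, SSZ), mul(add(SSSZ, Z), add(SSZ, Z)))
  [1] add(Z, mul(add(SSSZ, Z), add(SSZ, Z)))
  [2] mul(add(SSSZ, Z), add(SSZ, Z))
  [3] mul(S(add(SSZ, Z)), add(SSZ, Z))
  [4] add(add(SSZ, Z), mul(add(SSZ, Z), add(SSZ, Z)))
  [5] add(S(add(SZ, Z)), mul(add(SSZ, Z), add(SSZ, Z)))
  [6] S(add(add(SZ, Z), mul(add(SSZ, Z), add(SSZ, Z))))
  [7] S(add(S(add(Z, Z)), mul(add(SSZ, Z), add(SSZ, Z))))
  [8] S(S(add(add(Z, Z), mul(add(SSZ, Z), add(SSZ, Z)))))
  [9] S(S(add(Z, mul(add(SSZ, Z), add(SSZ, Z)))))
  [10] S(S(mul(add(SSZ, Z), add(SSZ, Z))))
  [11] S(S(mul(S(add(SZ, Z)), add(SSZ, Z))))
  [12] S(S(add(add(SSZ, Z), mul(add(SZ, Z), add(SSZ, Z)))))
  [13] S(S(add(S(add(SZ, Z)), mul(add(SZ, Z), add(SSZ, Z)))))
  [14] S(S(S(add(add(SZ, Z), mul(add(SZ, Z), add(SSZ, Z))))))
  [15] S(S(S(add(S(add(Z, Z)), mul(add(SZ, Z), add(SSZ, Z))))))
  [16] S(S(S(S(add(add(Z, Z), mul(add(SZ, Z), add(SSZ, Z)))))))
  [17] S(S(S(S(add(Z, mul(add(SZ, Z), add(SSZ, Z)))))))
  [18] S(S(S(S(mul(add(SZ, Z), add(SSZ, Z))))))
  [19] S(S(S(S(mul(S(add(Z, Z)), add(SSZ, Z))))))
  [20] S(S(S(S(add(add(SSZ, Z), mul(add(Z, Z), add(SSZ, Z)))))))
  [21] S(S(S(S(add(S(add(SZ, Z)), mul(add(Z, Z), add(SSZ, Z)))))))
  [22] S(S(S(S(S(add(add(SZ, Z), mul(add(Z, Z), add(SSZ, Z))))))))
  [23] S(S(S(S(S(add(S(add(Z, Z)), mul(add(Z, Z), add(SSZ, Z))))))))
  [24] S(S(S(S(S(S(add(add(Z, Z), mul(add(Z, Z), add(SSZ, Z)))))))))
  [25] S(S(S(S(S(S(add(Z, mul(add(Z, Z), add(SSZ, Z)))))))))
  [26] S(S(S(S(S(S(mul(add(Z, Z), add(SSZ, Z))))))))
  [27] S(S(S(S(S(S(mul(Z, add(SSZ, Z))))))))
  [28] S^6(Z)

Answer: normal form = S^6(Z)  (in 28 steps)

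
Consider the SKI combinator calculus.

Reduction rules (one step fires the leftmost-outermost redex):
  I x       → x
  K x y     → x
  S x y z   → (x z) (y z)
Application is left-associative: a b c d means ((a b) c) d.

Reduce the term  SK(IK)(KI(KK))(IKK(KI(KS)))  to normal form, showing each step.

Answer: normal form = K  (in 6 steps)

Working:
  start: SK(IK)(KI(KK))(IKK(KI(KS)))
  step 1: K(KI(KK))(IK(KI(KK)))(IKK(KI(KS)))
  step 2: KI(KK)(IKK(KI(KS)))
  step 3: I(IKK(KI(KS)))
  step 4: IKK(KI(KS))
  step 5: KK(KI(KS))
  step 6: K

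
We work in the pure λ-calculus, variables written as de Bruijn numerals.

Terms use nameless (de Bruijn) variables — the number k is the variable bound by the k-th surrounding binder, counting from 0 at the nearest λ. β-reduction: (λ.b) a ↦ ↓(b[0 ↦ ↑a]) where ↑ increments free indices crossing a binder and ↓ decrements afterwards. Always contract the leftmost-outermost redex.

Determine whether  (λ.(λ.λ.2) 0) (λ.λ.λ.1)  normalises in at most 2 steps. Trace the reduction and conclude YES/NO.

Answer: YES — reaches normal form λ.λ.λ.λ.1 in 2 ≤ 2 steps

Reduction:
  start: (λ.(λ.λ.2) 0) (λ.λ.λ.1)
  [1] (λ.λ.λ.λ.λ.1) (λ.λ.λ.1)
  [2] λ.λ.λ.λ.1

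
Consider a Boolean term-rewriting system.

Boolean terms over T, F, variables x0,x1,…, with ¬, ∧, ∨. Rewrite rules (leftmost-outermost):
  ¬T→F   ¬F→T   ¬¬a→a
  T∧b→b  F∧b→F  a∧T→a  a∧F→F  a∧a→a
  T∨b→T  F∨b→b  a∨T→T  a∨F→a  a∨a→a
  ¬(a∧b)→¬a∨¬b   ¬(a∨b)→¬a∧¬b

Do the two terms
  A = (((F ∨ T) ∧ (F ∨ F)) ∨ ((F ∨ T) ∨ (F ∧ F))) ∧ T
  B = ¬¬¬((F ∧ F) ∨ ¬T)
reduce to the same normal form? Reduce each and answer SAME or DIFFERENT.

Term A:
  start: (((F ∨ T) ∧ (F ∨ F)) ∨ ((F ∨ T) ∨ (F ∧ F))) ∧ T
  [1] ((F ∨ T) ∧ (F ∨ F)) ∨ ((F ∨ T) ∨ (F ∧ F))
  [2] (T ∧ (F ∨ F)) ∨ ((F ∨ T) ∨ (F ∧ F))
  [3] (F ∨ F) ∨ ((F ∨ T) ∨ (F ∧ F))
  [4] F ∨ ((F ∨ T) ∨ (F ∧ F))
  [5] (F ∨ T) ∨ (F ∧ F)
  [6] T ∨ (F ∧ F)
  [7] T

Term B:
  start: ¬¬¬((F ∧ F) ∨ ¬T)
  [1] ¬((F ∧ F) ∨ ¬T)
  [2] ¬(F ∧ F) ∧ ¬¬T
  [3] (¬F ∨ ¬F) ∧ ¬¬T
  [4] ¬F ∧ ¬¬T
  [5] T ∧ ¬¬T
  [6] ¬¬T
  [7] T

Answer: SAME — A ⇓ T, B ⇓ T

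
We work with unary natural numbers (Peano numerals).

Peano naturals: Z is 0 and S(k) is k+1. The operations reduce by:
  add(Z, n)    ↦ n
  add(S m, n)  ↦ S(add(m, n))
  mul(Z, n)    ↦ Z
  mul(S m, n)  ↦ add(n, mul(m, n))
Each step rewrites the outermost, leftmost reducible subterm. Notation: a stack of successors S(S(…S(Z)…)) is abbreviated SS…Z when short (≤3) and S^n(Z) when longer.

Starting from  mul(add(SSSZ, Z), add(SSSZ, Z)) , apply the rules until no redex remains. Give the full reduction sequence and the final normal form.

  start: mul(add(SSSZ, Z), add(SSSZ, Z))
  →1  mul(S(add(SSZ, Z)), add(SSSZ, Z))
  →2  add(add(SSSZ, Z), mul(add(SSZ, Z), add(SSSZ, Z)))
  →3  add(S(add(SSZ, Z)), mul(add(SSZ, Z), add(SSSZ, Z)))
  →4  S(add(add(SSZ, Z), mul(add(SSZ, Z), add(SSSZ, Z))))
  →5  S(add(S(add(SZ, Z)), mul(add(SSZ, Z), add(SSSZ, Z))))
  →6  S(S(add(add(SZ, Z), mul(add(SSZ, Z), add(SSSZ, Z)))))
  →7  S(S(add(S(add(Z, Z)), mul(add(SSZ, Z), add(SSSZ, Z)))))
  →8  S(S(S(add(add(Z, Z), mul(add(SSZ, Z), add(SSSZ, Z))))))
  →9  S(S(S(add(Z, mul(add(SSZ, Z), add(SSSZ, Z))))))
  →10  S(S(S(mul(add(SSZ, Z), add(SSSZ, Z)))))
  →11  S(S(S(mul(S(add(SZ, Z)), add(SSSZ, Z)))))
  →12  S(S(S(add(add(SSSZ, Z), mul(add(SZ, Z), add(SSSZ, Z))))))
  →13  S(S(S(add(S(add(SSZ, Z)), mul(add(SZ, Z), add(SSSZ, Z))))))
  →14  S(S(S(S(add(add(SSZ, Z), mul(add(SZ, Z), add(SSSZ, Z)))))))
  →15  S(S(S(S(add(S(add(SZ, Z)), mul(add(SZ, Z), add(SSSZ, Z)))))))
  →16  S(S(S(S(S(add(add(SZ, Z), mul(add(SZ, Z), add(SSSZ, Z))))))))
  →17  S(S(S(S(S(add(S(add(Z, Z)), mul(add(SZ, Z), add(SSSZ, Z))))))))
  →18  S(S(S(S(S(S(add(add(Z, Z), mul(add(SZ, Z), add(SSSZ, Z)))))))))
  →19  S(S(S(S(S(S(add(Z, mul(add(SZ, Z), add(SSSZ, Z)))))))))
  →20  S(S(S(S(S(S(mul(add(SZ, Z), add(SSSZ, Z))))))))
  →21  S(S(S(S(S(S(mul(S(add(Z, Z)), add(SSSZ, Z))))))))
  →22  S(S(S(S(S(S(add(add(SSSZ, Z), mul(add(Z, Z), add(SSSZ, Z)))))))))
  →23  S(S(S(S(S(S(add(S(add(SSZ, Z)), mul(add(Z, Z), add(SSSZ, Z)))))))))
  →24  S(S(S(S(S(S(S(add(add(SSZ, Z), mul(add(Z, Z), add(SSSZ, Z))))))))))
  →25  S(S(S(S(S(S(S(add(S(add(SZ, Z)), mul(add(Z, Z), add(SSSZ, Z))))))))))
  →26  S(S(S(S(S(S(S(S(add(add(SZ, Z), mul(add(Z, Z), add(SSSZ, Z)))))))))))
  →27  S(S(S(S(S(S(S(S(add(S(add(Z, Z)), mul(add(Z, Z), add(SSSZ, Z)))))))))))
  →28  S(S(S(S(S(S(S(S(S(add(add(Z, Z), mul(add(Z, Z), add(SSSZ, Z))))))))))))
  →29  S(S(S(S(S(S(S(S(S(add(Z, mul(add(Z, Z), add(SSSZ, Z))))))))))))
  →30  S(S(S(S(S(S(S(S(S(mul(add(Z, Z), add(SSSZ, Z)))))))))))
  →31  S(S(S(S(S(S(S(S(S(mul(Z, add(SSSZ, Z)))))))))))
  →32  S^9(Z)

Answer: normal form = S^9(Z)  (in 32 steps)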